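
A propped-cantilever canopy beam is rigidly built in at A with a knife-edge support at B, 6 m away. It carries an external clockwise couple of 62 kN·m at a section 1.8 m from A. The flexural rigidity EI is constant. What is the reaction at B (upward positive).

R_B = 7.905 kN

Release the roller at B. Primary structure: cantilever fixed at A.
Downward deflection at the released point B due to the loads:
  clockwise couple 62 at a = 1.8: M₀a(2L − a)/(2EI) = 569.2/EI
Flexibility coefficient — unit upward force at B: δ_{BB} = L³/(3EI) = 72/EI.
Compatibility at B: δ_0 − R_B·δ_{BB} = 0, so R_B = 569.2/72 = 7.905 kN.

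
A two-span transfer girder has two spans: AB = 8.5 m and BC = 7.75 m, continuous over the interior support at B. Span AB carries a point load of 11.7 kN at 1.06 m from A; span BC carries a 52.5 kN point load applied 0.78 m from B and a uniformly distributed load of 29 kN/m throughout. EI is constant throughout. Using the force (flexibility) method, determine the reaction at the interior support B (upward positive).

Insert a hinge at B; M_B is the redundant, and each span becomes simply supported.
End slopes at the hinge B, treating each span as simply supported:
  span AB: point load 11.7 at a = 1.06: Pab(L + a)/(6LEI) = 17.3/EI
  span BC: point load 52.5 at a = 0.78: Pab(L + b)/(6LEI) = 90.35/EI
  span BC: UDL 29: wL³/(24EI) = 562.5/EI
  relative rotation θ_0 = (17.3 + 652.8)/EI = 670.1/EI
A unit hogging moment at B produces rotation L₁/(3EI) + L₂/(3EI) = 5.417/EI.
Slope continuity at B: θ_0 = M_B·5.417/EI, so M_B = 670.1/5.417 = 123.7 kN·m (hogging).
Span AB, ΣM about A with M_B applied at B: R_B^{AB}·8.5 = 12.4 + 123.7, so R_B^{AB} = 16.01 kN and R_A = 11.7 − 16.01 = -4.313 kN.
Span BC, ΣM about C: R_B^{BC}·7.75 = 1237 + 123.7, so R_B^{BC} = 175.6 kN and R_C = 277.2 − 175.6 = 101.7 kN.
R_B = 16.01 + 175.6 = 191.6 kN.

R_B = 191.6 kN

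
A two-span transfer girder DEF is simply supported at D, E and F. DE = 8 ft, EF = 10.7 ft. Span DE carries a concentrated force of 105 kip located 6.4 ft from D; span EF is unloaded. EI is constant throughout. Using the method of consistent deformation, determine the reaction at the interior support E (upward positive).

Release continuity at E by inserting a hinge; the redundant is the internal moment M_E. The primary structure is two simply-supported spans DE and EF.
Rotations at E on the released spans (each span's end-slope, ×1/EI):
  span DE: point load 105 at a = 6.4: Pab(L + a)/(6LEI) = 322.6/EI
  relative rotation θ_0 = (322.6 + 0)/EI = 322.6/EI
A unit hogging moment at E produces rotation L₁/(3EI) + L₂/(3EI) = 6.233/EI.
Compatibility: M_E·(L₁+L₂)/(3EI) = θ_0, giving M_E = 51.75 kip·ft (hogging).
Span DE, ΣM about D with M_E applied at E: R_E^{DE}·8 = 672 + 51.75, so R_E^{DE} = 90.47 kip and R_D = 105 − 90.47 = 14.53 kip.
Span EF, ΣM about F: R_E^{EF}·10.7 = 0 + 51.75, so R_E^{EF} = 4.836 kip and R_F = 0 − 4.836 = -4.836 kip.
R_E = 90.47 + 4.836 = 95.3 kip.

R_E = 95.3 kip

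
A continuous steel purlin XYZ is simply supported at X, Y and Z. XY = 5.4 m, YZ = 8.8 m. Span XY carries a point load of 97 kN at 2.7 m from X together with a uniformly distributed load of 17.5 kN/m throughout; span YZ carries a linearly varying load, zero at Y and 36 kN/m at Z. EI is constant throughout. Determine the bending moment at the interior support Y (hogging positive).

M_Y = 162.4 kN·m

Release continuity at Y by inserting a hinge; the redundant is the internal moment M_Y. The primary structure is two simply-supported spans XY and YZ.
Rotations at Y on the released spans (each span's end-slope, ×1/EI):
  span XY: point load 97 at a = 2.7: Pab(L + a)/(6LEI) = 176.8/EI
  span XY: UDL 17.5: wL³/(24EI) = 114.8/EI
  span YZ: triangular load, peak 36: 7w₀L³/(360EI) = 477/EI
  relative rotation θ_0 = (291.6 + 477)/EI = 768.6/EI
A unit hogging moment at Y produces rotation L₁/(3EI) + L₂/(3EI) = 4.733/EI.
Slope continuity at Y: θ_0 = M_Y·4.733/EI, so M_Y = 768.6/4.733 = 162.4 kN·m (hogging).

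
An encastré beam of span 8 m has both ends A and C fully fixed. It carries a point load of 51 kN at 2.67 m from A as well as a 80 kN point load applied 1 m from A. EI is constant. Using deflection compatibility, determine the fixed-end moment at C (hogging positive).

M_C = 39.03 kN·m

Take the two fixed-end moments M_A, M_C as redundants; the released structure is the simple span AC.
End rotations of the released simple span under the applied load (×1/EI):
  at A: point load 51 at a = 2.67: Pab(L + b)/(6LEI) = 201.6/EI
  at C: point load 51 at a = 2.67: Pab(L + a)/(6LEI) = 161.3/EI
  at A: point load 80 at a = 1: Pab(L + b)/(6LEI) = 175/EI
  at C: point load 80 at a = 1: Pab(L + a)/(6LEI) = 105/EI
  θ_A0 = 376.6/EI,  θ_C0 = 266.3/EI
Flexibility coefficients: a unit moment at one end gives L/(3EI) there and L/(6EI) at the far end, so f₁₁ = f₂₂ = 2.667/EI and f₁₂ = f₂₁ = 1.333/EI.
Compatibility — zero rotation at each built-in end:
  2.667 M_A + 1.333 M_C = 376.6
  1.333 M_A + 2.667 M_C = 266.3
Solving the pair gives M_A = 121.7 kN·m and M_C = 39.03 kN·m (hogging).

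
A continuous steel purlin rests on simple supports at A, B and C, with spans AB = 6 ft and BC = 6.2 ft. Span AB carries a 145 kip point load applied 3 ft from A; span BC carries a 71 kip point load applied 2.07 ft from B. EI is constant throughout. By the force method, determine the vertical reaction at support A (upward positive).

Insert a hinge at B; M_B is the redundant, and each span becomes simply supported.
Rotations at B on the released spans (each span's end-slope, ×1/EI):
  span AB: point load 145 at a = 3: Pab(L + a)/(6LEI) = 326.2/EI
  span BC: point load 71 at a = 2.07: Pab(L + b)/(6LEI) = 168.6/EI
  relative rotation θ_0 = (326.2 + 168.6)/EI = 494.8/EI
A unit hogging moment at B produces rotation L₁/(3EI) + L₂/(3EI) = 4.067/EI.
Slope continuity at B: θ_0 = M_B·4.067/EI, so M_B = 494.8/4.067 = 121.7 kip·ft (hogging).
Span AB, ΣM about A with M_B applied at B: R_B^{AB}·6 = 435 + 121.7, so R_B^{AB} = 92.78 kip and R_A = 145 − 92.78 = 52.22 kip.

R_A = 52.22 kip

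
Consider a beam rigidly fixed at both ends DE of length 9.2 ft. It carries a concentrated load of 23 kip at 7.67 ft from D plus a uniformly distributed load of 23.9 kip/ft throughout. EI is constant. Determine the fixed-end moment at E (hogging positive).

M_E = 193 kip·ft

Take the two fixed-end moments M_D, M_E as redundants; the released structure is the simple span DE.
End rotations of the released simple span under the applied load (×1/EI):
  at D: point load 23 at a = 7.67: Pab(L + b)/(6LEI) = 52.47/EI
  at E: point load 23 at a = 7.67: Pab(L + a)/(6LEI) = 82.49/EI
  at D: UDL 23.9: wL³/(24EI) = 775.4/EI
  at E: UDL 23.9: wL³/(24EI) = 775.4/EI
  θ_D0 = 827.9/EI,  θ_E0 = 857.9/EI
Flexibility coefficients: a unit moment at one end gives L/(3EI) there and L/(6EI) at the far end, so f₁₁ = f₂₂ = 3.067/EI and f₁₂ = f₂₁ = 1.533/EI.
Compatibility — zero rotation at each built-in end:
  3.067 M_D + 1.533 M_E = 827.9
  1.533 M_D + 3.067 M_E = 857.9
Solving the pair gives M_D = 173.5 kip·ft and M_E = 193 kip·ft (hogging).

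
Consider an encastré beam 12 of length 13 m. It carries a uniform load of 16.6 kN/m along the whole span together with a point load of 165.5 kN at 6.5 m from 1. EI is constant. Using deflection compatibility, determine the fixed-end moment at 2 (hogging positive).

Release both end moments; the primary structure is a simply-supported span 12 with redundants M_1 and M_2.
End rotations of the released simple span under the applied load (×1/EI):
  at 1: UDL 16.6: wL³/(24EI) = 1520/EI
  at 2: UDL 16.6: wL³/(24EI) = 1520/EI
  at 1: point load 165.5 at a = 6.5: Pab(L + b)/(6LEI) = 1748/EI
  at 2: point load 165.5 at a = 6.5: Pab(L + a)/(6LEI) = 1748/EI
  θ_10 = 3268/EI,  θ_20 = 3268/EI
Flexibility coefficients: a unit moment at one end gives L/(3EI) there and L/(6EI) at the far end, so f₁₁ = f₂₂ = 4.333/EI and f₁₂ = f₂₁ = 2.167/EI.
Compatibility — zero rotation at each built-in end:
  4.333 M_1 + 2.167 M_2 = 3268
  2.167 M_1 + 4.333 M_2 = 3268
Solving the pair gives M_1 = 502.7 kN·m and M_2 = 502.7 kN·m (hogging).

M_2 = 502.7 kN·m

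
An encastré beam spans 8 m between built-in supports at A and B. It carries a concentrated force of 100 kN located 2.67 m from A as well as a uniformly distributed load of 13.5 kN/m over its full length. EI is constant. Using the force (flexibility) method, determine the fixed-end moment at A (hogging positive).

M_A = 190.5 kN·m

Release both end moments; the primary structure is a simply-supported span AB with redundants M_A and M_B.
End rotations of the released simple span under the applied load (×1/EI):
  at A: point load 100 at a = 2.67: Pab(L + b)/(6LEI) = 395.2/EI
  at B: point load 100 at a = 2.67: Pab(L + a)/(6LEI) = 316.3/EI
  at A: UDL 13.5: wL³/(24EI) = 288/EI
  at B: UDL 13.5: wL³/(24EI) = 288/EI
  θ_A0 = 683.2/EI,  θ_B0 = 604.3/EI
Flexibility coefficients: a unit moment at one end gives L/(3EI) there and L/(6EI) at the far end, so f₁₁ = f₂₂ = 2.667/EI and f₁₂ = f₂₁ = 1.333/EI.
Compatibility — zero rotation at each built-in end:
  2.667 M_A + 1.333 M_B = 683.2
  1.333 M_A + 2.667 M_B = 604.3
Solving the pair gives M_A = 190.5 kN·m and M_B = 131.4 kN·m (hogging).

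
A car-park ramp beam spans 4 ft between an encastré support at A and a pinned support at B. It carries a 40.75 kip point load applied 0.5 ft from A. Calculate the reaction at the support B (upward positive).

R_B = 0.9153 kip

Remove the prop at B; the released (primary) structure is a cantilever built in at A.
Downward deflection at the released point B due to the loads:
  point load 40.75 at a = 0.5: Pa²(3L − a)/(6EI) = 19.53/EI
Flexibility coefficient — unit upward force at B: δ_{BB} = L³/(3EI) = 21.33/EI.
The prop prevents deflection at B: R_B = δ_0/δ_{BB} = 19.53/21.33 = 0.9153 kip.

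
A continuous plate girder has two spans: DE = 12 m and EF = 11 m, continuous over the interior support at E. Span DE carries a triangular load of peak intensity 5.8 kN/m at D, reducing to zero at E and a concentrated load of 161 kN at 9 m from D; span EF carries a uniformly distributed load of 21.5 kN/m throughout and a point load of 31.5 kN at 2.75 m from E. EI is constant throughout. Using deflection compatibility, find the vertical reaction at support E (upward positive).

Release continuity at E by inserting a hinge; the redundant is the internal moment M_E. The primary structure is two simply-supported spans DE and EF.
End slopes at the hinge E, treating each span as simply supported:
  span DE: triangular load, peak 5.8: 7w₀L³/(360EI) = 194.9/EI
  span DE: point load 161 at a = 9: Pab(L + a)/(6LEI) = 1268/EI
  span EF: UDL 21.5: wL³/(24EI) = 1192/EI
  span EF: point load 31.5 at a = 2.75: Pab(L + b)/(6LEI) = 208.4/EI
  relative rotation θ_0 = (1463 + 1401)/EI = 2864/EI
A unit hogging moment at E produces rotation L₁/(3EI) + L₂/(3EI) = 7.667/EI.
Compatibility: M_E·(L₁+L₂)/(3EI) = θ_0, giving M_E = 373.5 kN·m (hogging).
Span DE, ΣM about D with M_E applied at E: R_E^{DE}·12 = 1588 + 373.5, so R_E^{DE} = 163.5 kN and R_D = 195.8 − 163.5 = 32.32 kN.
Span EF, ΣM about F: R_E^{EF}·11 = 1561 + 373.5, so R_E^{EF} = 175.8 kN and R_F = 268 − 175.8 = 92.17 kN.
R_E = 163.5 + 175.8 = 339.3 kN.

R_E = 339.3 kN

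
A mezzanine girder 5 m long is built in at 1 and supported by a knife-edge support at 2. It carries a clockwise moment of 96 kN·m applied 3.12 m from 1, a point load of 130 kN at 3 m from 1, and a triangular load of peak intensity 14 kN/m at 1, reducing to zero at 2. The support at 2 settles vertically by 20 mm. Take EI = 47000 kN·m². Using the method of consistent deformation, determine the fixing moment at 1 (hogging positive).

M_1 = 217.7 kN·m

Release the roller at 2. Primary structure: cantilever fixed at 1.
Downward deflection at the released point 2 due to the loads:
  clockwise couple 96 at a = 3.12: M₀a(2L − a)/(2EI) = 1030/EI
  point load 130 at a = 3: Pa²(3L − a)/(6EI) = 2340/EI
  triangular load, peak 14 at the fixed end: w₀L⁴/(30EI) = 291.7/EI
  δ_0 = 3662/EI
Flexibility coefficient — unit upward force at 2: δ_{22} = L³/(3EI) = 41.67/EI.
With EI = 47000 kN·m²: δ_0 = 0.077915 m and δ_{22} = 0.000887 m/kN.
Compatibility — the beam at 2 must follow the support down by 0.02 m: δ_0 − R_2·δ_{22} = 0.02, so R_2 = (0.077915 − 0.02)/0.000887 = 65.33 kN.
Moment equilibrium about 1: M_1 = Σ(load moments about 1) − R_2·L = 544.3 − 65.33×5 = 217.7 kN·m.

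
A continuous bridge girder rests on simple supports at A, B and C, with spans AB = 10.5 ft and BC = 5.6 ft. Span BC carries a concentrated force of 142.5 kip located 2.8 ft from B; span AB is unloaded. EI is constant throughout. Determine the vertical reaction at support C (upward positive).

R_C = 61.96 kip

Insert a hinge at B; M_B is the redundant, and each span becomes simply supported.
Discontinuity in slope at B on the released structure — sum the simple-span end rotations:
  span BC: point load 142.5 at a = 2.8: Pab(L + b)/(6LEI) = 279.3/EI
  relative rotation θ_0 = (0 + 279.3)/EI = 279.3/EI
A unit hogging moment at B produces rotation L₁/(3EI) + L₂/(3EI) = 5.367/EI.
Compatibility: M_B·(L₁+L₂)/(3EI) = θ_0, giving M_B = 52.04 kip·ft (hogging).
Span BC, ΣM about C: R_B^{BC}·5.6 = 399 + 52.04, so R_B^{BC} = 80.54 kip and R_C = 142.5 − 80.54 = 61.96 kip.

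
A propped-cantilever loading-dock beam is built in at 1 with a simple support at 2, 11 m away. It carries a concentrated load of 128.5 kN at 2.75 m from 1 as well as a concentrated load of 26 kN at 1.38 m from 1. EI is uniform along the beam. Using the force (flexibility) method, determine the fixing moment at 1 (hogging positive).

M_1 = 261.3 kN·m

Take the reaction at 2 as the redundant and release it; the primary structure is a cantilever fixed at 1.
Deflection at 2 on the released cantilever, summing each load's contribution:
  point load 128.5 at a = 2.75: Pa²(3L − a)/(6EI) = 4899/EI
  point load 26 at a = 1.38: Pa²(3L − a)/(6EI) = 260.9/EI
  δ_0 = 5160/EI
Flexibility coefficient — unit upward force at 2: δ_{22} = L³/(3EI) = 443.7/EI.
Compatibility at 2: δ_0 − R_2·δ_{22} = 0, so R_2 = 5160/443.7 = 11.63 kN.
Moment equilibrium about 1: M_1 = Σ(load moments about 1) − R_2·L = 389.3 − 11.63×11 = 261.3 kN·m.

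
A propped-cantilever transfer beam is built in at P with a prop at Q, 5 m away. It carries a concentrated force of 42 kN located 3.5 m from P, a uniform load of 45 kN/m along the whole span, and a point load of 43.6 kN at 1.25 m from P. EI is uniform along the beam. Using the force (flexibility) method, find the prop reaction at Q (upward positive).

R_Q = 111.8 kN

Release the roller at Q. Primary structure: cantilever fixed at P.
Primary-structure tip deflection at Q by superposition:
  point load 42 at a = 3.5: Pa²(3L − a)/(6EI) = 986.1/EI
  UDL 45: wL⁴/(8EI) = 3516/EI
  point load 43.6 at a = 1.25: Pa²(3L − a)/(6EI) = 156.1/EI
  δ_0 = 4658/EI
Flexibility coefficient — unit upward force at Q: δ_{QQ} = L³/(3EI) = 41.67/EI.
Compatibility at Q: δ_0 − R_Q·δ_{QQ} = 0, so R_Q = 4658/41.67 = 111.8 kN.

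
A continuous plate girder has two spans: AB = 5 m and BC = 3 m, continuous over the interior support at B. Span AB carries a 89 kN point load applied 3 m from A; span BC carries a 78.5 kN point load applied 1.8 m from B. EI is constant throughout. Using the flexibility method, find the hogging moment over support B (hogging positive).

M_B = 68.24 kN·m

Take M_B as the redundant. Released structure: two simple spans AB and BC with a hinge at B.
Discontinuity in slope at B on the released structure — sum the simple-span end rotations:
  span AB: point load 89 at a = 3: Pab(L + a)/(6LEI) = 142.4/EI
  span BC: point load 78.5 at a = 1.8: Pab(L + b)/(6LEI) = 39.56/EI
  relative rotation θ_0 = (142.4 + 39.56)/EI = 182/EI
A unit hogging moment at B produces rotation L₁/(3EI) + L₂/(3EI) = 2.667/EI.
Compatibility: M_B·(L₁+L₂)/(3EI) = θ_0, giving M_B = 68.24 kN·m (hogging).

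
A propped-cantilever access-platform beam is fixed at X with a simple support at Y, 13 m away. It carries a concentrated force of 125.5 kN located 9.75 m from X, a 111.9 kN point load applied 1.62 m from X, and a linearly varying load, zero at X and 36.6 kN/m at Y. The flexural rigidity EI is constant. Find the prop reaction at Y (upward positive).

R_Y = 212.8 kN

Release the roller at Y. Primary structure: cantilever fixed at X.
Downward deflection at the released point Y due to the loads:
  point load 125.5 at a = 9.75: Pa²(3L − a)/(6EI) = 58160/EI
  point load 111.9 at a = 1.62: Pa²(3L − a)/(6EI) = 1830/EI
  triangular load, peak 36.6 at the free end: 11w₀L⁴/(120EI) = 95822/EI
  δ_0 = 155812/EI
Tip deflection under a unit load at Y: L³/(3EI) = 732.3/EI.
The prop prevents deflection at Y: R_Y = δ_0/δ_{YY} = 155812/732.3 = 212.8 kN.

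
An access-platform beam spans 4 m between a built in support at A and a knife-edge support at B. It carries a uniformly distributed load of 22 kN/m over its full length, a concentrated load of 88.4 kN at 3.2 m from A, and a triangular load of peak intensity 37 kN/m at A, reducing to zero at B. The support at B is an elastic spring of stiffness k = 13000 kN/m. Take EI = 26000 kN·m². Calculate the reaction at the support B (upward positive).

R_B = 100.6 kN

Choose R_B as the redundant. The primary structure is the cantilever fixed at A.
Primary-structure tip deflection at B by superposition:
  UDL 22: wL⁴/(8EI) = 704/EI
  point load 88.4 at a = 3.2: Pa²(3L − a)/(6EI) = 1328/EI
  triangular load, peak 37 at the fixed end: w₀L⁴/(30EI) = 315.7/EI
  δ_0 = 2347/EI
Flexibility coefficient — unit upward force at B: δ_{BB} = L³/(3EI) = 21.33/EI.
With EI = 26000 kN·m²: δ_0 = 0.090284 m and δ_{BB} = 0.000821 m/kN.
Compatibility — the spring shortens by R_B/k under the reaction it provides: δ_0 − R_B·δ_{BB} = R_B/k. With 1/k = 0.000077 m/kN, R_B = δ_0 / (δ_{BB} + 1/k) = 0.090284 / (0.000821 + 0.000077) = 100.6 kN.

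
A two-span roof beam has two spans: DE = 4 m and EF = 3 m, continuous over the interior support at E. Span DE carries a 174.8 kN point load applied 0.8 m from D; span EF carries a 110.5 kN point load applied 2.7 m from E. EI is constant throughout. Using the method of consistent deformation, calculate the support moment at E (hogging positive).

M_E = 45.39 kN·m

Insert a hinge at E; M_E is the redundant, and each span becomes simply supported.
End slopes at the hinge E, treating each span as simply supported:
  span DE: point load 174.8 at a = 0.8: Pab(L + a)/(6LEI) = 89.5/EI
  span EF: point load 110.5 at a = 2.7: Pab(L + b)/(6LEI) = 16.41/EI
  relative rotation θ_0 = (89.5 + 16.41)/EI = 105.9/EI
A unit hogging moment at E produces rotation L₁/(3EI) + L₂/(3EI) = 2.333/EI.
Compatibility: M_E·(L₁+L₂)/(3EI) = θ_0, giving M_E = 45.39 kN·m (hogging).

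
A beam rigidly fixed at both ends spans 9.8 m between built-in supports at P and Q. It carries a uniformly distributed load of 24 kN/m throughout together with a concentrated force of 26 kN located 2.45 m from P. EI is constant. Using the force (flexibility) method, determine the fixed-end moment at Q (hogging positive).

Release both end moments; the primary structure is a simply-supported span PQ with redundants M_P and M_Q.
End rotations of the released simple span under the applied load (×1/EI):
  at P: UDL 24: wL³/(24EI) = 941.2/EI
  at Q: UDL 24: wL³/(24EI) = 941.2/EI
  at P: point load 26 at a = 2.45: Pab(L + b)/(6LEI) = 136.6/EI
  at Q: point load 26 at a = 2.45: Pab(L + a)/(6LEI) = 97.54/EI
  θ_P0 = 1078/EI,  θ_Q0 = 1039/EI
Flexibility coefficients: a unit moment at one end gives L/(3EI) there and L/(6EI) at the far end, so f₁₁ = f₂₂ = 3.267/EI and f₁₂ = f₂₁ = 1.633/EI.
Compatibility — zero rotation at each built-in end:
  3.267 M_P + 1.633 M_Q = 1078
  1.633 M_P + 3.267 M_Q = 1039
Solving the pair gives M_P = 227.9 kN·m and M_Q = 204 kN·m (hogging).

M_Q = 204 kN·m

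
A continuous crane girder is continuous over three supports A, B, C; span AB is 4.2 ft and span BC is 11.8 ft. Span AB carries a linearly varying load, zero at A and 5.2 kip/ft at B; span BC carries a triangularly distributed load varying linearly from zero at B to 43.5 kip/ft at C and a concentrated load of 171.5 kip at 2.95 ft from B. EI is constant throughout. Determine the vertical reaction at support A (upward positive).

R_A = -117.1 kip

Take M_B as the redundant. Released structure: two simple spans AB and BC with a hinge at B.
End slopes at the hinge B, treating each span as simply supported:
  span AB: triangular load, peak 5.2: w₀L³/(45EI) = 8.561/EI
  span BC: triangular load, peak 43.5: 7w₀L³/(360EI) = 1390/EI
  span BC: point load 171.5 at a = 2.95: Pab(L + b)/(6LEI) = 1306/EI
  relative rotation θ_0 = (8.561 + 2696)/EI = 2704/EI
A unit hogging moment at B produces rotation L₁/(3EI) + L₂/(3EI) = 5.333/EI.
Slope continuity at B: θ_0 = M_B·5.333/EI, so M_B = 2704/5.333 = 507 kip·ft (hogging).
Span AB, ΣM about A with M_B applied at B: R_B^{AB}·4.2 = 30.58 + 507, so R_B^{AB} = 128 kip and R_A = 10.92 − 128 = -117.1 kip.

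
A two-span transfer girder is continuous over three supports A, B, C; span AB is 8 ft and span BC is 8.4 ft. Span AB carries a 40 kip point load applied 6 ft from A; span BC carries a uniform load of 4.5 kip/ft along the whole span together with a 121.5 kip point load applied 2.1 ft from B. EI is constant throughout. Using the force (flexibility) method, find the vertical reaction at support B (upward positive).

R_B = 172.2 kip

Release continuity at B by inserting a hinge; the redundant is the internal moment M_B. The primary structure is two simply-supported spans AB and BC.
End slopes at the hinge B, treating each span as simply supported:
  span AB: point load 40 at a = 6: Pab(L + a)/(6LEI) = 140/EI
  span BC: UDL 4.5: wL³/(24EI) = 111.1/EI
  span BC: point load 121.5 at a = 2.1: Pab(L + b)/(6LEI) = 468.8/EI
  relative rotation θ_0 = (140 + 580)/EI = 720/EI
A unit hogging moment at B produces rotation L₁/(3EI) + L₂/(3EI) = 5.467/EI.
Compatibility: M_B·(L₁+L₂)/(3EI) = θ_0, giving M_B = 131.7 kip·ft (hogging).
Span AB, ΣM about A with M_B applied at B: R_B^{AB}·8 = 240 + 131.7, so R_B^{AB} = 46.46 kip and R_A = 40 − 46.46 = -6.463 kip.
Span BC, ΣM about C: R_B^{BC}·8.4 = 924.2 + 131.7, so R_B^{BC} = 125.7 kip and R_C = 159.3 − 125.7 = 33.6 kip.
R_B = 46.46 + 125.7 = 172.2 kip.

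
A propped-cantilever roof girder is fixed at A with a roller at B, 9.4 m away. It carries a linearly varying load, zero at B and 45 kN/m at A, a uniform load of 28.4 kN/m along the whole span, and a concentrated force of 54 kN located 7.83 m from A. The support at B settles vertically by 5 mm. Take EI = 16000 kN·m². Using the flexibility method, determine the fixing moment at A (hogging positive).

Choose R_B as the redundant. The primary structure is the cantilever fixed at A.
Deflection at B on the released cantilever, summing each load's contribution:
  triangular load, peak 45 at the fixed end: w₀L⁴/(30EI) = 11711/EI
  UDL 28.4: wL⁴/(8EI) = 27717/EI
  point load 54 at a = 7.83: Pa²(3L − a)/(6EI) = 11240/EI
  δ_0 = 50668/EI
Flexibility coefficient — unit upward force at B: δ_{BB} = L³/(3EI) = 276.9/EI.
With EI = 16000 kN·m²: δ_0 = 3.1667 m and δ_{BB} = 0.017304 m/kN.
Compatibility — the beam at B must follow the support down by 0.005 m: δ_0 − R_B·δ_{BB} = 0.005, so R_B = (3.1667 − 0.005)/0.017304 = 182.7 kN.
Moment equilibrium about A: M_A = Σ(load moments about A) − R_B·L = 2340 − 182.7×9.4 = 622.7 kN·m.

M_A = 622.7 kN·m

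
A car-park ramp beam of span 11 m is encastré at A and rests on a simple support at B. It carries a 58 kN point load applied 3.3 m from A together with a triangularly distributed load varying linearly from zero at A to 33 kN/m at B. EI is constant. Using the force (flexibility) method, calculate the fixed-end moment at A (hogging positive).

Choose R_B as the redundant. The primary structure is the cantilever fixed at A.
Primary-structure tip deflection at B by superposition:
  point load 58 at a = 3.3: Pa²(3L − a)/(6EI) = 3127/EI
  triangular load, peak 33 at the free end: 11w₀L⁴/(120EI) = 44289/EI
  δ_0 = 47416/EI
Flexibility coefficient — unit upward force at B: δ_{BB} = L³/(3EI) = 443.7/EI.
The prop prevents deflection at B: R_B = δ_0/δ_{BB} = 47416/443.7 = 106.9 kN.
Moment equilibrium about A: M_A = Σ(load moments about A) − R_B·L = 1522 − 106.9×11 = 346.8 kN·m.

M_A = 346.8 kN·m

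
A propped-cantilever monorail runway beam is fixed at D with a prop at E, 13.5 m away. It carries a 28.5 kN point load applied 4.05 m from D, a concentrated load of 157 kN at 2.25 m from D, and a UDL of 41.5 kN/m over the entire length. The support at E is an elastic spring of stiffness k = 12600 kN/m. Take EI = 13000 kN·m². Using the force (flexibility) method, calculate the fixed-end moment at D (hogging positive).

Remove the prop at E; the released (primary) structure is a cantilever built in at D.
Primary-structure tip deflection at E by superposition:
  point load 28.5 at a = 4.05: Pa²(3L − a)/(6EI) = 2840/EI
  point load 157 at a = 2.25: Pa²(3L − a)/(6EI) = 5067/EI
  UDL 41.5: wL⁴/(8EI) = 172303/EI
  δ_0 = 180210/EI
Flexibility coefficient — unit upward force at E: δ_{EE} = L³/(3EI) = 820.1/EI.
With EI = 13000 kN·m²: δ_0 = 13.862 m and δ_{EE} = 0.063087 m/kN.
Compatibility — the spring shortens by R_E/k under the reaction it provides: δ_0 − R_E·δ_{EE} = R_E/k. With 1/k = 0.000079 m/kN, R_E = δ_0 / (δ_{EE} + 1/k) = 13.862 / (0.063087 + 0.000079) = 219.5 kN.
Moment equilibrium about D: M_D = Σ(load moments about D) − R_E·L = 4250 − 219.5×13.5 = 1288 kN·m.

M_D = 1288 kN·m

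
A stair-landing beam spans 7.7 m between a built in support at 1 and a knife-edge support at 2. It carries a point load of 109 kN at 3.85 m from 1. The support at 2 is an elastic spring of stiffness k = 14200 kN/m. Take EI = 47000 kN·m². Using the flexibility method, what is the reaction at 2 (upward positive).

R_2 = 33.34 kN

Take the reaction at 2 as the redundant and release it; the primary structure is a cantilever fixed at 1.
Primary-structure tip deflection at 2 by superposition:
  point load 109 at a = 3.85: Pa²(3L − a)/(6EI) = 5184/EI
Flexibility coefficient — unit upward force at 2: δ_{22} = L³/(3EI) = 152.2/EI.
With EI = 47000 kN·m²: δ_0 = 0.11029 m and δ_{22} = 0.003238 m/kN.
Compatibility — the spring shortens by R_2/k under the reaction it provides: δ_0 − R_2·δ_{22} = R_2/k. With 1/k = 0.00007 m/kN, R_2 = δ_0 / (δ_{22} + 1/k) = 0.11029 / (0.003238 + 0.00007) = 33.34 kN.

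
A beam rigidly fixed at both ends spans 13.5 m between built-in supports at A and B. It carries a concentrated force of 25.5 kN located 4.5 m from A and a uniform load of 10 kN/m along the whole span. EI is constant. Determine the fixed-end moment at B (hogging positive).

M_B = 177.4 kN·m

Release both end moments; the primary structure is a simply-supported span AB with redundants M_A and M_B.
Simple-span end rotations at A and B under the given loads:
  at A: point load 25.5 at a = 4.5: Pab(L + b)/(6LEI) = 286.9/EI
  at B: point load 25.5 at a = 4.5: Pab(L + a)/(6LEI) = 229.5/EI
  at A: UDL 10: wL³/(24EI) = 1025/EI
  at B: UDL 10: wL³/(24EI) = 1025/EI
  θ_A0 = 1312/EI,  θ_B0 = 1255/EI
Flexibility coefficients: a unit moment at one end gives L/(3EI) there and L/(6EI) at the far end, so f₁₁ = f₂₂ = 4.5/EI and f₁₂ = f₂₁ = 2.25/EI.
Compatibility — zero rotation at each built-in end:
  4.5 M_A + 2.25 M_B = 1312
  2.25 M_A + 4.5 M_B = 1255
Solving the pair gives M_A = 202.9 kN·m and M_B = 177.4 kN·m (hogging).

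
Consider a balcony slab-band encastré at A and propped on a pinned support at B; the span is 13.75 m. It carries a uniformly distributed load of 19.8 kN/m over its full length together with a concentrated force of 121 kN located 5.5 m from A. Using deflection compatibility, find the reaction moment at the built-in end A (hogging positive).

Choose R_B as the redundant. The primary structure is the cantilever fixed at A.
Primary-structure tip deflection at B by superposition:
  UDL 19.8: wL⁴/(8EI) = 88468/EI
  point load 121 at a = 5.5: Pa²(3L − a)/(6EI) = 21809/EI
  δ_0 = 110277/EI
Tip deflection under a unit load at B: L³/(3EI) = 866.5/EI.
The prop prevents deflection at B: R_B = δ_0/δ_{BB} = 110277/866.5 = 127.3 kN.
Moment equilibrium about A: M_A = Σ(load moments about A) − R_B·L = 2537 − 127.3×13.75 = 787.4 kN·m.

M_A = 787.4 kN·m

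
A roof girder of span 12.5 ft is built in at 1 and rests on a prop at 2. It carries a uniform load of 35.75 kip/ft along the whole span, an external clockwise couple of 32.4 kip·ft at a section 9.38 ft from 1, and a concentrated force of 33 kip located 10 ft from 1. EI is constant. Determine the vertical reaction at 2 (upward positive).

R_2 = 194.5 kip

Choose R_2 as the redundant. The primary structure is the cantilever fixed at 1.
Primary-structure tip deflection at 2 by superposition:
  UDL 35.75: wL⁴/(8EI) = 109100/EI
  clockwise couple 32.4 at a = 9.38: M₀a(2L − a)/(2EI) = 2374/EI
  point load 33 at a = 10: Pa²(3L − a)/(6EI) = 15125/EI
  δ_0 = 126599/EI
Flexibility coefficient — unit upward force at 2: δ_{22} = L³/(3EI) = 651/EI.
The prop prevents deflection at 2: R_2 = δ_0/δ_{22} = 126599/651 = 194.5 kip.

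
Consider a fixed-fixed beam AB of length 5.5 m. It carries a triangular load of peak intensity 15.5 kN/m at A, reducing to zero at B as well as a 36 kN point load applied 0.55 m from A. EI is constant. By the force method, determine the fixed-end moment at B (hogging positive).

M_B = 17.41 kN·m

Take the two fixed-end moments M_A, M_B as redundants; the released structure is the simple span AB.
Simple-span end rotations at A and B under the given loads:
  at A: triangular load, peak 15.5: w₀L³/(45EI) = 57.31/EI
  at B: triangular load, peak 15.5: 7w₀L³/(360EI) = 50.14/EI
  at A: point load 36 at a = 0.55: Pab(L + b)/(6LEI) = 31.04/EI
  at B: point load 36 at a = 0.55: Pab(L + a)/(6LEI) = 17.97/EI
  θ_A0 = 88.34/EI,  θ_B0 = 68.11/EI
Flexibility coefficients: a unit moment at one end gives L/(3EI) there and L/(6EI) at the far end, so f₁₁ = f₂₂ = 1.833/EI and f₁₂ = f₂₁ = 0.9167/EI.
Compatibility — zero rotation at each built-in end:
  1.833 M_A + 0.9167 M_B = 88.34
  0.9167 M_A + 1.833 M_B = 68.11
Solving the pair gives M_A = 39.48 kN·m and M_B = 17.41 kN·m (hogging).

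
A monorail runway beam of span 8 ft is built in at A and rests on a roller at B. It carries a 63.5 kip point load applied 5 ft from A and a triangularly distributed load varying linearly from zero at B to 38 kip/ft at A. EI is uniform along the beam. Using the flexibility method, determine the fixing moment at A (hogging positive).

Remove the prop at B; the released (primary) structure is a cantilever built in at A.
Primary-structure tip deflection at B by superposition:
  point load 63.5 at a = 5: Pa²(3L − a)/(6EI) = 5027/EI
  triangular load, peak 38 at the fixed end: w₀L⁴/(30EI) = 5188/EI
  δ_0 = 10215/EI
Flexibility coefficient — unit upward force at B: δ_{BB} = L³/(3EI) = 170.7/EI.
The prop prevents deflection at B: R_B = δ_0/δ_{BB} = 10215/170.7 = 59.86 kip.
Moment equilibrium about A: M_A = Σ(load moments about A) − R_B·L = 722.8 − 59.86×8 = 244 kip·ft.

M_A = 244 kip·ft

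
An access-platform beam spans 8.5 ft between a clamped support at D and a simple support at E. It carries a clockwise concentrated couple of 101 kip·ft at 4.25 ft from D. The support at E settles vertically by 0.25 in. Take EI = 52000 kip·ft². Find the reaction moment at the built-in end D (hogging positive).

M_D = 32.36 kip·ft

Choose R_E as the redundant. The primary structure is the cantilever fixed at D.
Primary-structure tip deflection at E by superposition:
  clockwise couple 101 at a = 4.25: M₀a(2L − a)/(2EI) = 2736/EI
Tip deflection under a unit load at E: L³/(3EI) = 204.7/EI.
With EI = 52000 kip·ft²: δ_0 = 0.052624 ft and δ_{EE} = 0.003937 ft/kip.
Compatibility — the beam at E must follow the support down by 0.02083 ft: δ_0 − R_E·δ_{EE} = 0.02083, so R_E = (0.052624 − 0.02083)/0.003937 = 8.076 kip.
Moment equilibrium about D: M_D = Σ(load moments about D) − R_E·L = 101 − 8.076×8.5 = 32.36 kip·ft.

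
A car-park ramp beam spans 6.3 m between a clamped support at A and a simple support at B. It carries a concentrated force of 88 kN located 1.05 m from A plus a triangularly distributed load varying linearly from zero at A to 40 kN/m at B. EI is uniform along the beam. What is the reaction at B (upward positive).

Choose R_B as the redundant. The primary structure is the cantilever fixed at A.
Downward deflection at the released point B due to the loads:
  point load 88 at a = 1.05: Pa²(3L − a)/(6EI) = 288.6/EI
  triangular load, peak 40 at the free end: 11w₀L⁴/(120EI) = 5776/EI
  δ_0 = 6065/EI
Flexibility coefficient — unit upward force at B: δ_{BB} = L³/(3EI) = 83.35/EI.
The prop prevents deflection at B: R_B = δ_0/δ_{BB} = 6065/83.35 = 72.76 kN.

R_B = 72.76 kN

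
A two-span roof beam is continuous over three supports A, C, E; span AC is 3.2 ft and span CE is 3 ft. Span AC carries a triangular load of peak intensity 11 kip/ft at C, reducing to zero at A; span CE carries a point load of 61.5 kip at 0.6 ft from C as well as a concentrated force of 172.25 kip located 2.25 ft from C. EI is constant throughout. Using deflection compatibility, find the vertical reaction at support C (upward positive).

R_C = 133.7 kip

Release continuity at C by inserting a hinge; the redundant is the internal moment M_C. The primary structure is two simply-supported spans AC and CE.
Discontinuity in slope at C on the released structure — sum the simple-span end rotations:
  span AC: triangular load, peak 11: w₀L³/(45EI) = 8.01/EI
  span CE: point load 61.5 at a = 0.6: Pab(L + b)/(6LEI) = 26.57/EI
  span CE: point load 172.25 at a = 2.25: Pab(L + b)/(6LEI) = 60.56/EI
  relative rotation θ_0 = (8.01 + 87.12)/EI = 95.13/EI
A unit hogging moment at C produces rotation L₁/(3EI) + L₂/(3EI) = 2.067/EI.
Compatibility: M_C·(L₁+L₂)/(3EI) = θ_0, giving M_C = 46.03 kip·ft (hogging).
Span AC, ΣM about A with M_C applied at C: R_C^{AC}·3.2 = 37.55 + 46.03, so R_C^{AC} = 26.12 kip and R_A = 17.6 − 26.12 = -8.519 kip.
Span CE, ΣM about E: R_C^{CE}·3 = 276.8 + 46.03, so R_C^{CE} = 107.6 kip and R_E = 233.8 − 107.6 = 126.1 kip.
R_C = 26.12 + 107.6 = 133.7 kip.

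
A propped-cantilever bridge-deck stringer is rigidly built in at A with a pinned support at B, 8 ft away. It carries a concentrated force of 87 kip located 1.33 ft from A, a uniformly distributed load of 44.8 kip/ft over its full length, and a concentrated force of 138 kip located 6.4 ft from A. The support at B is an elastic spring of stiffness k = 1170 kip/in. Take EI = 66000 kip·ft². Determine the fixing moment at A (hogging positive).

M_A = 603.2 kip·ft

Release the roller at B. Primary structure: cantilever fixed at A.
Deflection at B on the released cantilever, summing each load's contribution:
  point load 87 at a = 1.33: Pa²(3L − a)/(6EI) = 581.5/EI
  UDL 44.8: wL⁴/(8EI) = 22938/EI
  point load 138 at a = 6.4: Pa²(3L − a)/(6EI) = 16581/EI
  δ_0 = 40100/EI
Tip deflection under a unit load at B: L³/(3EI) = 170.7/EI.
With EI = 66000 kip·ft²: δ_0 = 0.60757 ft and δ_{BB} = 0.002586 ft/kip.
Compatibility — the spring shortens by R_B/k under the reaction it provides: δ_0 − R_B·δ_{BB} = R_B/k. With 1/k = 1/(1170×12) ft/kip = 0.000071 ft/kip, R_B = δ_0 / (δ_{BB} + 1/k) = 0.60757 / (0.002586 + 0.000071) = 228.7 kip.
Moment equilibrium about A: M_A = Σ(load moments about A) − R_B·L = 2433 − 228.7×8 = 603.2 kip·ft.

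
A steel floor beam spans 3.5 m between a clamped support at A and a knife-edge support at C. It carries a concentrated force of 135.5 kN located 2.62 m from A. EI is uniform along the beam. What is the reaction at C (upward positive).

Choose R_C as the redundant. The primary structure is the cantilever fixed at A.
Downward deflection at the released point C due to the loads:
  point load 135.5 at a = 2.62: Pa²(3L − a)/(6EI) = 1222/EI
Flexibility coefficient — unit upward force at C: δ_{CC} = L³/(3EI) = 14.29/EI.
Compatibility at C: δ_0 − R_C·δ_{CC} = 0, so R_C = 1222/14.29 = 85.47 kN.

R_C = 85.47 kN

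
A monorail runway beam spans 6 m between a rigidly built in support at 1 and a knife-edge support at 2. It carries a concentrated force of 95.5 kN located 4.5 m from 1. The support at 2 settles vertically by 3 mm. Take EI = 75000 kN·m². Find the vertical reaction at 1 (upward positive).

R_1 = 38.19 kN

Remove the prop at 2; the released (primary) structure is a cantilever built in at 1.
Downward deflection at the released point 2 due to the loads:
  point load 95.5 at a = 4.5: Pa²(3L − a)/(6EI) = 4351/EI
Flexibility coefficient — unit upward force at 2: δ_{22} = L³/(3EI) = 72/EI.
With EI = 75000 kN·m²: δ_0 = 0.058016 m and δ_{22} = 0.00096 m/kN.
Compatibility — the beam at 2 must follow the support down by 0.003 m: δ_0 − R_2·δ_{22} = 0.003, so R_2 = (0.058016 − 0.003)/0.00096 = 57.31 kN.
Vertical equilibrium: R_1 = ΣP − R_2 = 95.5 − 57.31 = 38.19 kN.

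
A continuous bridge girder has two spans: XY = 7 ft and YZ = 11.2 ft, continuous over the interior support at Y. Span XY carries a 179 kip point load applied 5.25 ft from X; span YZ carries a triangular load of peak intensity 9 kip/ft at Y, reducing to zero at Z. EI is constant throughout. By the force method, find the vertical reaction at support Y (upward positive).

R_Y = 197 kip

Release continuity at Y by inserting a hinge; the redundant is the internal moment M_Y. The primary structure is two simply-supported spans XY and YZ.
Discontinuity in slope at Y on the released structure — sum the simple-span end rotations:
  span XY: point load 179 at a = 5.25: Pab(L + a)/(6LEI) = 479.7/EI
  span YZ: triangular load, peak 9: w₀L³/(45EI) = 281/EI
  relative rotation θ_0 = (479.7 + 281)/EI = 760.6/EI
A unit hogging moment at Y produces rotation L₁/(3EI) + L₂/(3EI) = 6.067/EI.
Slope continuity at Y: θ_0 = M_Y·6.067/EI, so M_Y = 760.6/6.067 = 125.4 kip·ft (hogging).
Span XY, ΣM about X with M_Y applied at Y: R_Y^{XY}·7 = 939.8 + 125.4, so R_Y^{XY} = 152.2 kip and R_X = 179 − 152.2 = 26.84 kip.
Span YZ, ΣM about Z: R_Y^{YZ}·11.2 = 376.3 + 125.4, so R_Y^{YZ} = 44.79 kip and R_Z = 50.4 − 44.79 = 5.605 kip.
R_Y = 152.2 + 44.79 = 197 kip.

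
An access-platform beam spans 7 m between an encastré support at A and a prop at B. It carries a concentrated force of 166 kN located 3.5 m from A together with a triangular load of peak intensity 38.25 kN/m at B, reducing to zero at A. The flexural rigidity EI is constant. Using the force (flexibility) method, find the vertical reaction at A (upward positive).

R_A = 174.4 kN

Remove the prop at B; the released (primary) structure is a cantilever built in at A.
Primary-structure tip deflection at B by superposition:
  point load 166 at a = 3.5: Pa²(3L − a)/(6EI) = 5931/EI
  triangular load, peak 38.25 at the free end: 11w₀L⁴/(120EI) = 8419/EI
  δ_0 = 14350/EI
Tip deflection under a unit load at B: L³/(3EI) = 114.3/EI.
Compatibility at B: δ_0 − R_B·δ_{BB} = 0, so R_B = 14350/114.3 = 125.5 kN.
Vertical equilibrium: R_A = ΣP − R_B = 299.9 − 125.5 = 174.4 kN.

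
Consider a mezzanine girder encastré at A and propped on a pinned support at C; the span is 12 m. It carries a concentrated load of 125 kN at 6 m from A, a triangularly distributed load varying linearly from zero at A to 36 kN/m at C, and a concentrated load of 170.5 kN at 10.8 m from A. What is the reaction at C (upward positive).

Release the roller at C. Primary structure: cantilever fixed at A.
Downward deflection at the released point C due to the loads:
  point load 125 at a = 6: Pa²(3L − a)/(6EI) = 22500/EI
  triangular load, peak 36 at the free end: 11w₀L⁴/(120EI) = 68429/EI
  point load 170.5 at a = 10.8: Pa²(3L − a)/(6EI) = 83526/EI
  δ_0 = 174455/EI
Tip deflection under a unit load at C: L³/(3EI) = 576/EI.
The prop prevents deflection at C: R_C = δ_0/δ_{CC} = 174455/576 = 302.9 kN.

R_C = 302.9 kN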